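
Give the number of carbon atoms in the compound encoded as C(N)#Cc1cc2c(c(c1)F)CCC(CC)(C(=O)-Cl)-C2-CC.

The symbol for carbon appears 17 times in the SMILES. Lowercase c denotes aromatic carbon and counts toward C.

17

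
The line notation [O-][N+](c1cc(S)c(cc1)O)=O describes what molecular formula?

C6H5NO3S

Heavy atoms from the SMILES: 6 C, 1 N, 3 O, 1 S.
Implicit hydrogens by atom environment:
  3 × C (aromatic): 1 H each → 3
  3 × C (aromatic): no H
  1 × N (charge +1): no H
  1 × O: 1 H
  1 × O: no H
  1 × O (charge -1): no H
  1 × S: 1 H
  Total hydrogens = 5.
Molecular formula: C6H5NO3S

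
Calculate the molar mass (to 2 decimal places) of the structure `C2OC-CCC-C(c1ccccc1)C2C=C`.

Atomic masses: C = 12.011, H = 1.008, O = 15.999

Molecular formula: C15H20O.
M = 15×12.011 + 20×1.008 + 1×15.999 = 216.32 g/mol.

216.32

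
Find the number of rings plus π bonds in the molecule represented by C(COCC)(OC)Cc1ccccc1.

Molecular formula from the SMILES: C12H18O2.
DoU = (2C + 2 + N − H − X)/2 = (2·12 + 2 + 0 − 18 − 0)/2 = 8/2 = 4.
(Structurally: 1 ring(s) + 3 π bond(s) = 4.)

4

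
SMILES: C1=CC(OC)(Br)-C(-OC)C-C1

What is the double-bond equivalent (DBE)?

Molecular formula from the SMILES: C8H13BrO2.
DoU = (2C + 2 + N − H − X)/2 = (2·8 + 2 + 0 − 13 − 1)/2 = 4/2 = 2.
(Structurally: 1 ring(s) + 1 π bond(s) = 2.)

2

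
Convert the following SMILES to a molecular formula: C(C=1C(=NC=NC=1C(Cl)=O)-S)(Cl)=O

C6H2Cl2N2O2S

Heavy atoms from the SMILES: 6 C, 2 Cl, 2 N, 2 O, 1 S.
Implicit hydrogens by atom environment:
  3 × C (aromatic): no H
  2 × C: no H
  2 × Cl: no H
  2 × N (aromatic): no H
  2 × O: no H
  1 × C (aromatic): 1 H
  1 × S: 1 H
  Total hydrogens = 2.
Molecular formula: C6H2Cl2N2O2S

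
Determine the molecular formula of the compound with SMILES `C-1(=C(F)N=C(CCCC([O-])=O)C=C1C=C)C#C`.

Heavy atoms from the SMILES: 13 C, 1 F, 1 N, 2 O.
Implicit hydrogens by atom environment:
  4 × C: 2 H each → 8
  4 × C (aromatic): no H
  2 × C: 1 H each → 2
  2 × C: no H
  1 × C (aromatic): 1 H
  1 × F: no H
  1 × N (aromatic): no H
  1 × O: no H
  1 × O (charge -1): no H
  Total hydrogens = 11.
Net charge -1.
Molecular formula: C13H11FNO2-

C13H11FNO2-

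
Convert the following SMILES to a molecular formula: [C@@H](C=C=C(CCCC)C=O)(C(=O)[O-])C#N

C11H12NO3-

Heavy atoms from the SMILES: 11 C, 1 N, 3 O.
Implicit hydrogens by atom environment:
  4 × C: no H
  3 × C: 2 H each → 6
  3 × C: 1 H each → 3
  2 × O: no H
  1 × C: 3 H
  1 × N: no H
  1 × O (charge -1): no H
  Total hydrogens = 12.
Net charge -1.
Molecular formula: C11H12NO3-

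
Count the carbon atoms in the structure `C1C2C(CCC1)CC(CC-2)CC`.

The symbol for carbon appears 12 times in the SMILES.

12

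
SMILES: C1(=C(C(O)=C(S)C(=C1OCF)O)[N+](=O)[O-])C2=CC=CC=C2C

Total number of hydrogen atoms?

Hydrogens are implicit in SMILES; fill each atom to its normal valence:
  8 × C (aromatic): no H
  4 × C (aromatic): 1 H each → 4
  2 × O: 1 H each → 2
  2 × O: no H
  1 × C: 3 H
  1 × C: 2 H
  1 × F: no H
  1 × N (charge +1): no H
  1 × O (charge -1): no H
  1 × S: 1 H
  Total hydrogens = 12.

12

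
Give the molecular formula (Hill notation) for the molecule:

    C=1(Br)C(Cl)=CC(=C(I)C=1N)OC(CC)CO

C10H12BrClINO2

Heavy atoms from the SMILES: 1 Br, 10 C, 1 Cl, 1 I, 1 N, 2 O.
Implicit hydrogens by atom environment:
  5 × C (aromatic): no H
  2 × C: 2 H each → 4
  1 × Br: no H
  1 × C: 3 H
  1 × C (aromatic): 1 H
  1 × C: 1 H
  1 × Cl: no H
  1 × I: no H
  1 × N: 2 H
  1 × O: 1 H
  1 × O: no H
  Total hydrogens = 12.
Molecular formula: C10H12BrClINO2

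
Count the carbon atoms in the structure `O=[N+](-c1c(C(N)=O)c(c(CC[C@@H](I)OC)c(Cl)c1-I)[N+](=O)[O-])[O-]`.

The symbol for carbon appears 11 times in the SMILES. Lowercase c denotes aromatic carbon and counts toward C.

11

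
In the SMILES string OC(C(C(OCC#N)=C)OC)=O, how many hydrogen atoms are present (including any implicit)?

9

Hydrogens are implicit in SMILES; fill each atom to its normal valence:
  3 × C: no H
  3 × O: no H
  2 × C: 2 H each → 4
  1 × C: 3 H
  1 × C: 1 H
  1 × N: no H
  1 × O: 1 H
  Total hydrogens = 9.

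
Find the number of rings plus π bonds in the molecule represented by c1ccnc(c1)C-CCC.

Molecular formula from the SMILES: C9H13N.
DoU = (2C + 2 + N − H − X)/2 = (2·9 + 2 + 1 − 13 − 0)/2 = 8/2 = 4.
(Structurally: 1 ring(s) + 3 π bond(s) = 4.)

4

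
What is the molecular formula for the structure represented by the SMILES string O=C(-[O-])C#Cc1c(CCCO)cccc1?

C12H11O3-

Heavy atoms from the SMILES: 12 C, 3 O.
Implicit hydrogens by atom environment:
  4 × C (aromatic): 1 H each → 4
  3 × C: 2 H each → 6
  3 × C: no H
  2 × C (aromatic): no H
  1 × O: 1 H
  1 × O: no H
  1 × O (charge -1): no H
  Total hydrogens = 11.
Net charge -1.
Molecular formula: C12H11O3-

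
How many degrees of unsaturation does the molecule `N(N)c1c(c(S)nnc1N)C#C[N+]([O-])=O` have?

Molecular formula from the SMILES: C6H6N6O2S.
DoU = (2C + 2 + N − H − X)/2 = (2·6 + 2 + 6 − 6 − 0)/2 = 14/2 = 7.
(Structurally: 1 ring(s) + 6 π bond(s) = 7.)

7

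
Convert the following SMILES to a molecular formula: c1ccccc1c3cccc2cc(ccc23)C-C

Heavy atoms from the SMILES: 18 C.
Implicit hydrogens by atom environment:
  11 × C (aromatic): 1 H each → 11
  5 × C (aromatic): no H
  1 × C: 3 H
  1 × C: 2 H
  Total hydrogens = 16.
Molecular formula: C18H16

C18H16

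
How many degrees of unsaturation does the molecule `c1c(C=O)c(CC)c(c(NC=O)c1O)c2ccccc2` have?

10

Molecular formula from the SMILES: C16H15NO3.
DoU = (2C + 2 + N − H − X)/2 = (2·16 + 2 + 1 − 15 − 0)/2 = 20/2 = 10.
(Structurally: 2 ring(s) + 8 π bond(s) = 10.)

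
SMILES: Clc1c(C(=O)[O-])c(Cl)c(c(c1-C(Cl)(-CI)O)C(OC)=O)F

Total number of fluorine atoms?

The symbol for fluorine appears 1 time in the SMILES.

1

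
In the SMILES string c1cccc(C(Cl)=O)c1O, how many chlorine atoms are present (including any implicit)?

1

The symbol for chlorine appears 1 time in the SMILES.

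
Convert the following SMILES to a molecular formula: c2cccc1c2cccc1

Heavy atoms from the SMILES: 10 C.
Implicit hydrogens by atom environment:
  8 × C (aromatic): 1 H each → 8
  2 × C (aromatic): no H
  Total hydrogens = 8.
Molecular formula: C10H8

C10H8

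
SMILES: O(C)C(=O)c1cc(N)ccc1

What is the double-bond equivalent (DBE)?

Molecular formula from the SMILES: C8H9NO2.
DoU = (2C + 2 + N − H − X)/2 = (2·8 + 2 + 1 − 9 − 0)/2 = 10/2 = 5.
(Structurally: 1 ring(s) + 4 π bond(s) = 5.)

5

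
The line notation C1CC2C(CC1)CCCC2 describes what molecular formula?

Heavy atoms from the SMILES: 10 C.
Implicit hydrogens by atom environment:
  8 × C: 2 H each → 16
  2 × C: 1 H each → 2
  Total hydrogens = 18.
Molecular formula: C10H18

C10H18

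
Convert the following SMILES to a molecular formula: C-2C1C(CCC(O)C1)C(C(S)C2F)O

Heavy atoms from the SMILES: 10 C, 1 F, 2 O, 1 S.
Implicit hydrogens by atom environment:
  6 × C: 1 H each → 6
  4 × C: 2 H each → 8
  2 × O: 1 H each → 2
  1 × F: no H
  1 × S: 1 H
  Total hydrogens = 17.
Molecular formula: C10H17FO2S

C10H17FO2S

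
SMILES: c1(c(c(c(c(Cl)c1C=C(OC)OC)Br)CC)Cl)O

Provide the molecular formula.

C12H13BrCl2O3

Heavy atoms from the SMILES: 1 Br, 12 C, 2 Cl, 3 O.
Implicit hydrogens by atom environment:
  6 × C (aromatic): no H
  3 × C: 3 H each → 9
  2 × Cl: no H
  2 × O: no H
  1 × Br: no H
  1 × C: 2 H
  1 × C: 1 H
  1 × C: no H
  1 × O: 1 H
  Total hydrogens = 13.
Molecular formula: C12H13BrCl2O3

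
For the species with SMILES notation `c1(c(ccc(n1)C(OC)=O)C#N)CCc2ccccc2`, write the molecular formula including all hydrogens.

Heavy atoms from the SMILES: 16 C, 2 N, 2 O.
Implicit hydrogens by atom environment:
  7 × C (aromatic): 1 H each → 7
  4 × C (aromatic): no H
  2 × C: 2 H each → 4
  2 × C: no H
  2 × O: no H
  1 × C: 3 H
  1 × N (aromatic): no H
  1 × N: no H
  Total hydrogens = 14.
Molecular formula: C16H14N2O2

C16H14N2O2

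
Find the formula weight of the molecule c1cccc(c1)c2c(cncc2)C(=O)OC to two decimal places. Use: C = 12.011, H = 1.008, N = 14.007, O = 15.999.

213.24

Molecular formula: C13H11NO2.
M = 13×12.011 + 11×1.008 + 1×14.007 + 2×15.999 = 213.24 g/mol.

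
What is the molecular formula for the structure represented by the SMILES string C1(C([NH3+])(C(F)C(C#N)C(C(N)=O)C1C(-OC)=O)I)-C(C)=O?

C12H16FIN3O4+

Heavy atoms from the SMILES: 12 C, 1 F, 1 I, 3 N, 4 O.
Implicit hydrogens by atom environment:
  5 × C: 1 H each → 5
  5 × C: no H
  4 × O: no H
  2 × C: 3 H each → 6
  1 × F: no H
  1 × I: no H
  1 × N (charge +1): 3 H
  1 × N: 2 H
  1 × N: no H
  Total hydrogens = 16.
Net charge +1.
Molecular formula: C12H16FIN3O4+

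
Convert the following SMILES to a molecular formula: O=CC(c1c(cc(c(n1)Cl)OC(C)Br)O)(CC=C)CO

Heavy atoms from the SMILES: 1 Br, 13 C, 1 Cl, 1 N, 4 O.
Implicit hydrogens by atom environment:
  4 × C (aromatic): no H
  3 × C: 2 H each → 6
  3 × C: 1 H each → 3
  2 × O: 1 H each → 2
  2 × O: no H
  1 × Br: no H
  1 × C: 3 H
  1 × C (aromatic): 1 H
  1 × C: no H
  1 × Cl: no H
  1 × N (aromatic): no H
  Total hydrogens = 15.
Molecular formula: C13H15BrClNO4

C13H15BrClNO4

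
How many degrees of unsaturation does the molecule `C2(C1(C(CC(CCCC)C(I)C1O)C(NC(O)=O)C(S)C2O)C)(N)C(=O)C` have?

4

Molecular formula from the SMILES: C18H31IN2O5S.
DoU = (2C + 2 + N − H − X)/2 = (2·18 + 2 + 2 − 31 − 1)/2 = 8/2 = 4.
(Structurally: 2 ring(s) + 2 π bond(s) = 4.)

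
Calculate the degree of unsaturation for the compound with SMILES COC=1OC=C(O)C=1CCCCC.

3

Molecular formula from the SMILES: C10H16O3.
DoU = (2C + 2 + N − H − X)/2 = (2·10 + 2 + 0 − 16 − 0)/2 = 6/2 = 3.
(Structurally: 1 ring(s) + 2 π bond(s) = 3.)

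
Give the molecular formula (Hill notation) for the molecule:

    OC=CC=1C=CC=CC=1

Heavy atoms from the SMILES: 8 C, 1 O.
Implicit hydrogens by atom environment:
  5 × C (aromatic): 1 H each → 5
  2 × C: 1 H each → 2
  1 × C (aromatic): no H
  1 × O: 1 H
  Total hydrogens = 8.
Molecular formula: C8H8O

C8H8O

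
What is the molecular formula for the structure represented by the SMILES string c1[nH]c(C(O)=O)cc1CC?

C7H9NO2

Heavy atoms from the SMILES: 7 C, 1 N, 2 O.
Implicit hydrogens by atom environment:
  2 × C (aromatic): 1 H each → 2
  2 × C (aromatic): no H
  1 × C: 3 H
  1 × C: 2 H
  1 × C: no H
  1 × N (aromatic): 1 H
  1 × O: 1 H
  1 × O: no H
  Total hydrogens = 9.
Molecular formula: C7H9NO2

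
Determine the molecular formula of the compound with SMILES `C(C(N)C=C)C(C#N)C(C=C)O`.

C9H14N2O

Heavy atoms from the SMILES: 9 C, 2 N, 1 O.
Implicit hydrogens by atom environment:
  5 × C: 1 H each → 5
  3 × C: 2 H each → 6
  1 × C: no H
  1 × N: 2 H
  1 × N: no H
  1 × O: 1 H
  Total hydrogens = 14.
Molecular formula: C9H14N2O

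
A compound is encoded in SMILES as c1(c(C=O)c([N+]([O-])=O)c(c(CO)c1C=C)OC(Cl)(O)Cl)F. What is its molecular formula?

C11H8Cl2FNO6

Heavy atoms from the SMILES: 11 C, 2 Cl, 1 F, 1 N, 6 O.
Implicit hydrogens by atom environment:
  6 × C (aromatic): no H
  3 × O: no H
  2 × C: 2 H each → 4
  2 × C: 1 H each → 2
  2 × Cl: no H
  2 × O: 1 H each → 2
  1 × C: no H
  1 × F: no H
  1 × N (charge +1): no H
  1 × O (charge -1): no H
  Total hydrogens = 8.
Molecular formula: C11H8Cl2FNO6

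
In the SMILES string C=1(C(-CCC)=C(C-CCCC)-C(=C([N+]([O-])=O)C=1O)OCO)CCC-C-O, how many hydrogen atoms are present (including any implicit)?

Hydrogens are implicit in SMILES; fill each atom to its normal valence:
  11 × C: 2 H each → 22
  6 × C (aromatic): no H
  3 × O: 1 H each → 3
  2 × C: 3 H each → 6
  2 × O: no H
  1 × N (charge +1): no H
  1 × O (charge -1): no H
  Total hydrogens = 31.

31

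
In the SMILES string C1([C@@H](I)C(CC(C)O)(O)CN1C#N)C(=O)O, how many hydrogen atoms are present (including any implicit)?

Hydrogens are implicit in SMILES; fill each atom to its normal valence:
  3 × C: 1 H each → 3
  3 × C: no H
  3 × O: 1 H each → 3
  2 × C: 2 H each → 4
  2 × N: no H
  1 × C: 3 H
  1 × I: no H
  1 × O: no H
  Total hydrogens = 13.

13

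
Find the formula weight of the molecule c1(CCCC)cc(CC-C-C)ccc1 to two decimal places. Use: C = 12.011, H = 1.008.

190.33

Molecular formula: C14H22.
M = 14×12.011 + 22×1.008 = 190.33 g/mol.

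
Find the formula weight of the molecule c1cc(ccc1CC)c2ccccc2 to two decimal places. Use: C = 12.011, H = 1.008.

182.27

Molecular formula: C14H14.
M = 14×12.011 + 14×1.008 = 182.27 g/mol.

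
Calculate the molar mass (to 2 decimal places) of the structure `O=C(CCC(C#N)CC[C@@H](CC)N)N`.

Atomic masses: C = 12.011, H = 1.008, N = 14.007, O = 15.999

197.28

Molecular formula: C10H19N3O.
M = 10×12.011 + 19×1.008 + 3×14.007 + 1×15.999 = 197.28 g/mol.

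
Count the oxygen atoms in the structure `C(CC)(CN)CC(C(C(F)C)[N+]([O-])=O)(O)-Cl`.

3

The symbol for oxygen appears 3 times in the SMILES.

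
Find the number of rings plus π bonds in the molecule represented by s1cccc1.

Molecular formula from the SMILES: C4H4S.
DoU = (2C + 2 + N − H − X)/2 = (2·4 + 2 + 0 − 4 − 0)/2 = 6/2 = 3.
(Structurally: 1 ring(s) + 2 π bond(s) = 3.)

3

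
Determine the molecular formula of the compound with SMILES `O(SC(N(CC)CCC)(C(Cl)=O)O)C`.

C8H16ClNO3S

Heavy atoms from the SMILES: 8 C, 1 Cl, 1 N, 3 O, 1 S.
Implicit hydrogens by atom environment:
  3 × C: 3 H each → 9
  3 × C: 2 H each → 6
  2 × C: no H
  2 × O: no H
  1 × Cl: no H
  1 × N: no H
  1 × O: 1 H
  1 × S: no H
  Total hydrogens = 16.
Molecular formula: C8H16ClNO3S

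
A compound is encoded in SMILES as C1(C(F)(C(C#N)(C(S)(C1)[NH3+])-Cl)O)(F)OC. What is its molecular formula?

Heavy atoms from the SMILES: 7 C, 1 Cl, 2 F, 2 N, 2 O, 1 S.
Implicit hydrogens by atom environment:
  5 × C: no H
  2 × F: no H
  1 × C: 3 H
  1 × C: 2 H
  1 × Cl: no H
  1 × N (charge +1): 3 H
  1 × N: no H
  1 × O: 1 H
  1 × O: no H
  1 × S: 1 H
  Total hydrogens = 10.
Net charge +1.
Molecular formula: C7H10ClF2N2O2S+

C7H10ClF2N2O2S+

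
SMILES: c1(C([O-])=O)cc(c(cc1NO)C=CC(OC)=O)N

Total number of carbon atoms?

The symbol for carbon appears 11 times in the SMILES. Lowercase c denotes aromatic carbon and counts toward C.

11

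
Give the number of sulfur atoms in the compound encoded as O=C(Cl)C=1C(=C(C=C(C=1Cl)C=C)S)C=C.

1

The symbol for sulfur appears 1 time in the SMILES.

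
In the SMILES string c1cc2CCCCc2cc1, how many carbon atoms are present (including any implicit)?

The symbol for carbon appears 10 times in the SMILES. Lowercase c denotes aromatic carbon and counts toward C.

10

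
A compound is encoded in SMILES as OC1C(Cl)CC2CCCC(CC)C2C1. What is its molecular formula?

Heavy atoms from the SMILES: 12 C, 1 Cl, 1 O.
Implicit hydrogens by atom environment:
  6 × C: 2 H each → 12
  5 × C: 1 H each → 5
  1 × C: 3 H
  1 × Cl: no H
  1 × O: 1 H
  Total hydrogens = 21.
Molecular formula: C12H21ClO

C12H21ClO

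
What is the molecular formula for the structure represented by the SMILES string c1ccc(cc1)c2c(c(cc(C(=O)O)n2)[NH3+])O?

Heavy atoms from the SMILES: 12 C, 2 N, 3 O.
Implicit hydrogens by atom environment:
  6 × C (aromatic): 1 H each → 6
  5 × C (aromatic): no H
  2 × O: 1 H each → 2
  1 × C: no H
  1 × N (charge +1): 3 H
  1 × N (aromatic): no H
  1 × O: no H
  Total hydrogens = 11.
Net charge +1.
Molecular formula: C12H11N2O3+

C12H11N2O3+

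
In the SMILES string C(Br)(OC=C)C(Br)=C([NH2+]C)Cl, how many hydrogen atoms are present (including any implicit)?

9

Hydrogens are implicit in SMILES; fill each atom to its normal valence:
  2 × Br: no H
  2 × C: 1 H each → 2
  2 × C: no H
  1 × C: 3 H
  1 × C: 2 H
  1 × Cl: no H
  1 × N (charge +1): 2 H
  1 × O: no H
  Total hydrogens = 9.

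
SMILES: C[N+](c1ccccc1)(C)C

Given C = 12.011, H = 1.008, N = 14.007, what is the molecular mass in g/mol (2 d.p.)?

Molecular formula: C9H14N+.
M = 9×12.011 + 14×1.008 + 1×14.007 = 136.22 g/mol.

136.22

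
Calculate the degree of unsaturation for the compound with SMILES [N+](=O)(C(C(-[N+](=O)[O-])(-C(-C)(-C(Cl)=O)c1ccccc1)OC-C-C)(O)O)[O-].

7

Molecular formula from the SMILES: C14H17ClN2O8.
DoU = (2C + 2 + N − H − X)/2 = (2·14 + 2 + 2 − 17 − 1)/2 = 14/2 = 7.
(Structurally: 1 ring(s) + 6 π bond(s) = 7.)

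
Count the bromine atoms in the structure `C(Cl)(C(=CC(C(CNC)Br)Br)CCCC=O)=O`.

The symbol for bromine appears 2 times in the SMILES.

2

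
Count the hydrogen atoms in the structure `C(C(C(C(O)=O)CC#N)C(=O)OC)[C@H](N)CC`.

18

Hydrogens are implicit in SMILES; fill each atom to its normal valence:
  3 × C: 2 H each → 6
  3 × C: 1 H each → 3
  3 × C: no H
  3 × O: no H
  2 × C: 3 H each → 6
  1 × N: 2 H
  1 × N: no H
  1 × O: 1 H
  Total hydrogens = 18.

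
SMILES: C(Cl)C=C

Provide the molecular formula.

C3H5Cl

Heavy atoms from the SMILES: 3 C, 1 Cl.
Implicit hydrogens by atom environment:
  2 × C: 2 H each → 4
  1 × C: 1 H
  1 × Cl: no H
  Total hydrogens = 5.
Molecular formula: C3H5Cl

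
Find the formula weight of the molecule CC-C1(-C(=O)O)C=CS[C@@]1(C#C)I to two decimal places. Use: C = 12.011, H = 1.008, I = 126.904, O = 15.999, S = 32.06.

308.13

Molecular formula: C9H9IO2S.
M = 9×12.011 + 9×1.008 + 1×126.904 + 2×15.999 + 1×32.06 = 308.13 g/mol.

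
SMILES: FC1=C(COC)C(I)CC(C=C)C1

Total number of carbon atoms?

The symbol for carbon appears 10 times in the SMILES.

10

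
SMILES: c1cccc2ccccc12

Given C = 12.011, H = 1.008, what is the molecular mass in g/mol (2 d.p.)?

128.17

Molecular formula: C10H8.
M = 10×12.011 + 8×1.008 = 128.17 g/mol.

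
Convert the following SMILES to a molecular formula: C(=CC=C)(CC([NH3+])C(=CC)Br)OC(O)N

Heavy atoms from the SMILES: 1 Br, 10 C, 2 N, 2 O.
Implicit hydrogens by atom environment:
  5 × C: 1 H each → 5
  2 × C: 2 H each → 4
  2 × C: no H
  1 × Br: no H
  1 × C: 3 H
  1 × N (charge +1): 3 H
  1 × N: 2 H
  1 × O: 1 H
  1 × O: no H
  Total hydrogens = 18.
Net charge +1.
Molecular formula: C10H18BrN2O2+

C10H18BrN2O2+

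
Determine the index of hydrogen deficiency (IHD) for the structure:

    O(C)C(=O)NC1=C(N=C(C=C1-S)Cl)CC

Molecular formula from the SMILES: C9H11ClN2O2S.
DoU = (2C + 2 + N − H − X)/2 = (2·9 + 2 + 2 − 11 − 1)/2 = 10/2 = 5.
(Structurally: 1 ring(s) + 4 π bond(s) = 5.)

5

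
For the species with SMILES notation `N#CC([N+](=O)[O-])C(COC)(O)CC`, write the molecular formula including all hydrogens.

Heavy atoms from the SMILES: 7 C, 2 N, 4 O.
Implicit hydrogens by atom environment:
  2 × C: 3 H each → 6
  2 × C: 2 H each → 4
  2 × C: no H
  2 × O: no H
  1 × C: 1 H
  1 × N: no H
  1 × N (charge +1): no H
  1 × O: 1 H
  1 × O (charge -1): no H
  Total hydrogens = 12.
Molecular formula: C7H12N2O4

C7H12N2O4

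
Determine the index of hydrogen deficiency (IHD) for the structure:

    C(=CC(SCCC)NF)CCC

1

Molecular formula from the SMILES: C9H18FNS.
DoU = (2C + 2 + N − H − X)/2 = (2·9 + 2 + 1 − 18 − 1)/2 = 2/2 = 1.
(Structurally: 0 ring(s) + 1 π bond(s) = 1.)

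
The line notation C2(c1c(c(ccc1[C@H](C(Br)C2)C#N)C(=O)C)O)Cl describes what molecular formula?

Heavy atoms from the SMILES: 1 Br, 13 C, 1 Cl, 1 N, 2 O.
Implicit hydrogens by atom environment:
  4 × C (aromatic): no H
  3 × C: 1 H each → 3
  2 × C (aromatic): 1 H each → 2
  2 × C: no H
  1 × Br: no H
  1 × C: 3 H
  1 × C: 2 H
  1 × Cl: no H
  1 × N: no H
  1 × O: 1 H
  1 × O: no H
  Total hydrogens = 11.
Molecular formula: C13H11BrClNO2

C13H11BrClNO2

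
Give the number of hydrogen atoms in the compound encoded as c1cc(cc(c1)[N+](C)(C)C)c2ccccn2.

17

Hydrogens are implicit in SMILES; fill each atom to its normal valence:
  8 × C (aromatic): 1 H each → 8
  3 × C: 3 H each → 9
  3 × C (aromatic): no H
  1 × N (aromatic): no H
  1 × N (charge +1): no H
  Total hydrogens = 17.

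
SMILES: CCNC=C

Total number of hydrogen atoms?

Hydrogens are implicit in SMILES; fill each atom to its normal valence:
  2 × C: 2 H each → 4
  1 × C: 3 H
  1 × C: 1 H
  1 × N: 1 H
  Total hydrogens = 9.

9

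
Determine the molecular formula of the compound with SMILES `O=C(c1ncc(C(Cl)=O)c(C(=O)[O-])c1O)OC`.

Heavy atoms from the SMILES: 9 C, 1 Cl, 1 N, 6 O.
Implicit hydrogens by atom environment:
  4 × C (aromatic): no H
  4 × O: no H
  3 × C: no H
  1 × C: 3 H
  1 × C (aromatic): 1 H
  1 × Cl: no H
  1 × N (aromatic): no H
  1 × O: 1 H
  1 × O (charge -1): no H
  Total hydrogens = 5.
Net charge -1.
Molecular formula: C9H5ClNO6-

C9H5ClNO6-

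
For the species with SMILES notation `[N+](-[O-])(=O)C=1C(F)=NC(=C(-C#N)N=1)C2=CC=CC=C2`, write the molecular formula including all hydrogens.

C11H5FN4O2

Heavy atoms from the SMILES: 11 C, 1 F, 4 N, 2 O.
Implicit hydrogens by atom environment:
  5 × C (aromatic): 1 H each → 5
  5 × C (aromatic): no H
  2 × N (aromatic): no H
  1 × C: no H
  1 × F: no H
  1 × N (charge +1): no H
  1 × N: no H
  1 × O: no H
  1 × O (charge -1): no H
  Total hydrogens = 5.
Molecular formula: C11H5FN4O2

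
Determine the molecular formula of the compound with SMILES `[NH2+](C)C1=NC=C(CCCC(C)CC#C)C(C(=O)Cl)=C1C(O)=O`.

C16H20ClN2O3+

Heavy atoms from the SMILES: 16 C, 1 Cl, 2 N, 3 O.
Implicit hydrogens by atom environment:
  4 × C: 2 H each → 8
  4 × C (aromatic): no H
  3 × C: no H
  2 × C: 3 H each → 6
  2 × C: 1 H each → 2
  2 × O: no H
  1 × C (aromatic): 1 H
  1 × Cl: no H
  1 × N (charge +1): 2 H
  1 × N (aromatic): no H
  1 × O: 1 H
  Total hydrogens = 20.
Net charge +1.
Molecular formula: C16H20ClN2O3+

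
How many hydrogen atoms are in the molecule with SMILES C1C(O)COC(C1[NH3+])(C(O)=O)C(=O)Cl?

Hydrogens are implicit in SMILES; fill each atom to its normal valence:
  3 × C: no H
  3 × O: no H
  2 × C: 2 H each → 4
  2 × C: 1 H each → 2
  2 × O: 1 H each → 2
  1 × Cl: no H
  1 × N (charge +1): 3 H
  Total hydrogens = 11.

11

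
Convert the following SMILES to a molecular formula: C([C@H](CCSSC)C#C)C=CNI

Heavy atoms from the SMILES: 9 C, 1 I, 1 N, 2 S.
Implicit hydrogens by atom environment:
  4 × C: 1 H each → 4
  3 × C: 2 H each → 6
  2 × S: no H
  1 × C: 3 H
  1 × C: no H
  1 × I: no H
  1 × N: 1 H
  Total hydrogens = 14.
Molecular formula: C9H14INS2

C9H14INS2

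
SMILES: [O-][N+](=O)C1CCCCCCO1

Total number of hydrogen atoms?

Hydrogens are implicit in SMILES; fill each atom to its normal valence:
  6 × C: 2 H each → 12
  2 × O: no H
  1 × C: 1 H
  1 × N (charge +1): no H
  1 × O (charge -1): no H
  Total hydrogens = 13.

13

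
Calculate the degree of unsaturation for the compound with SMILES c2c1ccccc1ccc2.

Molecular formula from the SMILES: C10H8.
DoU = (2C + 2 + N − H − X)/2 = (2·10 + 2 + 0 − 8 − 0)/2 = 14/2 = 7.
(Structurally: 2 ring(s) + 5 π bond(s) = 7.)

7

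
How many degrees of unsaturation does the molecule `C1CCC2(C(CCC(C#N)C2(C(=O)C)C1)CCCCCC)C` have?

Molecular formula from the SMILES: C20H33NO.
DoU = (2C + 2 + N − H − X)/2 = (2·20 + 2 + 1 − 33 − 0)/2 = 10/2 = 5.
(Structurally: 2 ring(s) + 3 π bond(s) = 5.)

5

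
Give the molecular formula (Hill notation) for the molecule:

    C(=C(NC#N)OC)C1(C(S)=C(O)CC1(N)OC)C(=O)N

Heavy atoms from the SMILES: 11 C, 4 N, 4 O, 1 S.
Implicit hydrogens by atom environment:
  7 × C: no H
  3 × O: no H
  2 × C: 3 H each → 6
  2 × N: 2 H each → 4
  1 × C: 2 H
  1 × C: 1 H
  1 × N: 1 H
  1 × N: no H
  1 × O: 1 H
  1 × S: 1 H
  Total hydrogens = 16.
Molecular formula: C11H16N4O4S

C11H16N4O4S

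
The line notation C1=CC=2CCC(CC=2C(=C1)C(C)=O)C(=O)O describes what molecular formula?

C13H14O3

Heavy atoms from the SMILES: 13 C, 3 O.
Implicit hydrogens by atom environment:
  3 × C: 2 H each → 6
  3 × C (aromatic): 1 H each → 3
  3 × C (aromatic): no H
  2 × C: no H
  2 × O: no H
  1 × C: 3 H
  1 × C: 1 H
  1 × O: 1 H
  Total hydrogens = 14.
Molecular formula: C13H14O3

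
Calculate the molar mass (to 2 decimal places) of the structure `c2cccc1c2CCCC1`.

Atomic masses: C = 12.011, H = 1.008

132.21

Molecular formula: C10H12.
M = 10×12.011 + 12×1.008 = 132.21 g/mol.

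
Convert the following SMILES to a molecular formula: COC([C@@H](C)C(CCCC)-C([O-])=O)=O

C10H17O4-

Heavy atoms from the SMILES: 10 C, 4 O.
Implicit hydrogens by atom environment:
  3 × C: 3 H each → 9
  3 × C: 2 H each → 6
  3 × O: no H
  2 × C: 1 H each → 2
  2 × C: no H
  1 × O (charge -1): no H
  Total hydrogens = 17.
Net charge -1.
Molecular formula: C10H17O4-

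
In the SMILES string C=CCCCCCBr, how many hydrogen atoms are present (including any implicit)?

13

Hydrogens are implicit in SMILES; fill each atom to its normal valence:
  6 × C: 2 H each → 12
  1 × Br: no H
  1 × C: 1 H
  Total hydrogens = 13.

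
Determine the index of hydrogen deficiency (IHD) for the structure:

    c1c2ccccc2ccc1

Molecular formula from the SMILES: C10H8.
DoU = (2C + 2 + N − H − X)/2 = (2·10 + 2 + 0 − 8 − 0)/2 = 14/2 = 7.
(Structurally: 2 ring(s) + 5 π bond(s) = 7.)

7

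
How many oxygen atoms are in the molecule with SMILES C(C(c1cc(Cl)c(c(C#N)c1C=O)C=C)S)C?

The symbol for oxygen appears 1 time in the SMILES.

1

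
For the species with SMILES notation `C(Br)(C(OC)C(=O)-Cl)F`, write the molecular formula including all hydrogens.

C4H5BrClFO2

Heavy atoms from the SMILES: 1 Br, 4 C, 1 Cl, 1 F, 2 O.
Implicit hydrogens by atom environment:
  2 × C: 1 H each → 2
  2 × O: no H
  1 × Br: no H
  1 × C: 3 H
  1 × C: no H
  1 × Cl: no H
  1 × F: no H
  Total hydrogens = 5.
Molecular formula: C4H5BrClFO2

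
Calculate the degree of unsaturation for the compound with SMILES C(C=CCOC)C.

1

Molecular formula from the SMILES: C6H12O.
DoU = (2C + 2 + N − H − X)/2 = (2·6 + 2 + 0 − 12 − 0)/2 = 2/2 = 1.
(Structurally: 0 ring(s) + 1 π bond(s) = 1.)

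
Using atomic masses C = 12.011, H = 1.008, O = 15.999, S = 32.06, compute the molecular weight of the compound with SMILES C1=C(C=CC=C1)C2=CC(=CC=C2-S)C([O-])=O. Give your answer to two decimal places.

229.27

Molecular formula: C13H9O2S-.
M = 13×12.011 + 9×1.008 + 2×15.999 + 1×32.06 = 229.27 g/mol.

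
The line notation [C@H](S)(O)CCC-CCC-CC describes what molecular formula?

Heavy atoms from the SMILES: 9 C, 1 O, 1 S.
Implicit hydrogens by atom environment:
  7 × C: 2 H each → 14
  1 × C: 3 H
  1 × C: 1 H
  1 × O: 1 H
  1 × S: 1 H
  Total hydrogens = 20.
Molecular formula: C9H20OS

C9H20OS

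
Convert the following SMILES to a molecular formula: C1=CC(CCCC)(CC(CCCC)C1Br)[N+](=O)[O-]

Heavy atoms from the SMILES: 1 Br, 14 C, 1 N, 2 O.
Implicit hydrogens by atom environment:
  7 × C: 2 H each → 14
  4 × C: 1 H each → 4
  2 × C: 3 H each → 6
  1 × Br: no H
  1 × C: no H
  1 × N (charge +1): no H
  1 × O: no H
  1 × O (charge -1): no H
  Total hydrogens = 24.
Molecular formula: C14H24BrNO2

C14H24BrNO2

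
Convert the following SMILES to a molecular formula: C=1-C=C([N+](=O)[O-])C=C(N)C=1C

C7H8N2O2

Heavy atoms from the SMILES: 7 C, 2 N, 2 O.
Implicit hydrogens by atom environment:
  3 × C (aromatic): 1 H each → 3
  3 × C (aromatic): no H
  1 × C: 3 H
  1 × N: 2 H
  1 × N (charge +1): no H
  1 × O: no H
  1 × O (charge -1): no H
  Total hydrogens = 8.
Molecular formula: C7H8N2O2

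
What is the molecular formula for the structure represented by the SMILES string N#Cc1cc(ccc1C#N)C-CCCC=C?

Heavy atoms from the SMILES: 14 C, 2 N.
Implicit hydrogens by atom environment:
  5 × C: 2 H each → 10
  3 × C (aromatic): 1 H each → 3
  3 × C (aromatic): no H
  2 × C: no H
  2 × N: no H
  1 × C: 1 H
  Total hydrogens = 14.
Molecular formula: C14H14N2

C14H14N2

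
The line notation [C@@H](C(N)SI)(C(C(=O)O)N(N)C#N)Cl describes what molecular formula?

C5H8ClIN4O2S

Heavy atoms from the SMILES: 5 C, 1 Cl, 1 I, 4 N, 2 O, 1 S.
Implicit hydrogens by atom environment:
  3 × C: 1 H each → 3
  2 × C: no H
  2 × N: 2 H each → 4
  2 × N: no H
  1 × Cl: no H
  1 × I: no H
  1 × O: 1 H
  1 × O: no H
  1 × S: no H
  Total hydrogens = 8.
Molecular formula: C5H8ClIN4O2S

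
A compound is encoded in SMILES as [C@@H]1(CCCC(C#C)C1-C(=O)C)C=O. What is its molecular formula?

C11H14O2

Heavy atoms from the SMILES: 11 C, 2 O.
Implicit hydrogens by atom environment:
  5 × C: 1 H each → 5
  3 × C: 2 H each → 6
  2 × C: no H
  2 × O: no H
  1 × C: 3 H
  Total hydrogens = 14.
Molecular formula: C11H14O2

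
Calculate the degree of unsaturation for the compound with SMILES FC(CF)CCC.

Molecular formula from the SMILES: C5H10F2.
DoU = (2C + 2 + N − H − X)/2 = (2·5 + 2 + 0 − 10 − 2)/2 = 0/2 = 0.
(Structurally: 0 ring(s) + 0 π bond(s) = 0.)

0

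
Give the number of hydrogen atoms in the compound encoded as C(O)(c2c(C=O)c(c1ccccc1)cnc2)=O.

9

Hydrogens are implicit in SMILES; fill each atom to its normal valence:
  7 × C (aromatic): 1 H each → 7
  4 × C (aromatic): no H
  2 × O: no H
  1 × C: 1 H
  1 × C: no H
  1 × N (aromatic): no H
  1 × O: 1 H
  Total hydrogens = 9.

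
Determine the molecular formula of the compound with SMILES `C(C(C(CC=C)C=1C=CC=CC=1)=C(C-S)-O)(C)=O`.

Heavy atoms from the SMILES: 15 C, 2 O, 1 S.
Implicit hydrogens by atom environment:
  5 × C (aromatic): 1 H each → 5
  3 × C: 2 H each → 6
  3 × C: no H
  2 × C: 1 H each → 2
  1 × C: 3 H
  1 × C (aromatic): no H
  1 × O: 1 H
  1 × O: no H
  1 × S: 1 H
  Total hydrogens = 18.
Molecular formula: C15H18O2S

C15H18O2S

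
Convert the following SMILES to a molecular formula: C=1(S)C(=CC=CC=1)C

Heavy atoms from the SMILES: 7 C, 1 S.
Implicit hydrogens by atom environment:
  4 × C (aromatic): 1 H each → 4
  2 × C (aromatic): no H
  1 × C: 3 H
  1 × S: 1 H
  Total hydrogens = 8.
Molecular formula: C7H8S

C7H8S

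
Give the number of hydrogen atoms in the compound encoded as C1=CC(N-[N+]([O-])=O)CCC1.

10

Hydrogens are implicit in SMILES; fill each atom to its normal valence:
  3 × C: 2 H each → 6
  3 × C: 1 H each → 3
  1 × N: 1 H
  1 × N (charge +1): no H
  1 × O: no H
  1 × O (charge -1): no H
  Total hydrogens = 10.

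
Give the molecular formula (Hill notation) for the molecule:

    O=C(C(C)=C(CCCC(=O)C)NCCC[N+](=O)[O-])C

C13H22N2O4

Heavy atoms from the SMILES: 13 C, 2 N, 4 O.
Implicit hydrogens by atom environment:
  6 × C: 2 H each → 12
  4 × C: no H
  3 × C: 3 H each → 9
  3 × O: no H
  1 × N: 1 H
  1 × N (charge +1): no H
  1 × O (charge -1): no H
  Total hydrogens = 22.
Molecular formula: C13H22N2O4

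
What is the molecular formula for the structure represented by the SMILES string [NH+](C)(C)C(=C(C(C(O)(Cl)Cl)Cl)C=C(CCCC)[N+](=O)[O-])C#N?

C13H19Cl3N3O3+

Heavy atoms from the SMILES: 13 C, 3 Cl, 3 N, 3 O.
Implicit hydrogens by atom environment:
  5 × C: no H
  3 × C: 3 H each → 9
  3 × C: 2 H each → 6
  3 × Cl: no H
  2 × C: 1 H each → 2
  1 × N (charge +1): 1 H
  1 × N: no H
  1 × N (charge +1): no H
  1 × O: 1 H
  1 × O: no H
  1 × O (charge -1): no H
  Total hydrogens = 19.
Net charge +1.
Molecular formula: C13H19Cl3N3O3+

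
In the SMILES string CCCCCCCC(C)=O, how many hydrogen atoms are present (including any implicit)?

18

Hydrogens are implicit in SMILES; fill each atom to its normal valence:
  6 × C: 2 H each → 12
  2 × C: 3 H each → 6
  1 × C: no H
  1 × O: no H
  Total hydrogens = 18.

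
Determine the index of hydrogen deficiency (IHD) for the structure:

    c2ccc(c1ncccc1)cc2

8

Molecular formula from the SMILES: C11H9N.
DoU = (2C + 2 + N − H − X)/2 = (2·11 + 2 + 1 − 9 − 0)/2 = 16/2 = 8.
(Structurally: 2 ring(s) + 6 π bond(s) = 8.)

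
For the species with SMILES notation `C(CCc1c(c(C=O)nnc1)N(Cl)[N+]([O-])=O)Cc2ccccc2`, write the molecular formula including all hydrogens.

C15H15ClN4O3

Heavy atoms from the SMILES: 15 C, 1 Cl, 4 N, 3 O.
Implicit hydrogens by atom environment:
  6 × C (aromatic): 1 H each → 6
  4 × C: 2 H each → 8
  4 × C (aromatic): no H
  2 × N (aromatic): no H
  2 × O: no H
  1 × C: 1 H
  1 × Cl: no H
  1 × N: no H
  1 × N (charge +1): no H
  1 × O (charge -1): no H
  Total hydrogens = 15.
Molecular formula: C15H15ClN4O3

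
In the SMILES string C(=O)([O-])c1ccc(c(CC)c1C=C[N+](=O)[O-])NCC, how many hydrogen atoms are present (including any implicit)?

Hydrogens are implicit in SMILES; fill each atom to its normal valence:
  4 × C (aromatic): no H
  2 × C: 3 H each → 6
  2 × C: 2 H each → 4
  2 × C (aromatic): 1 H each → 2
  2 × C: 1 H each → 2
  2 × O: no H
  2 × O (charge -1): no H
  1 × C: no H
  1 × N: 1 H
  1 × N (charge +1): no H
  Total hydrogens = 15.

15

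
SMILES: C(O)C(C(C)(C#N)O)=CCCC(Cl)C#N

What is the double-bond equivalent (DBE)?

Molecular formula from the SMILES: C10H13ClN2O2.
DoU = (2C + 2 + N − H − X)/2 = (2·10 + 2 + 2 − 13 − 1)/2 = 10/2 = 5.
(Structurally: 0 ring(s) + 5 π bond(s) = 5.)

5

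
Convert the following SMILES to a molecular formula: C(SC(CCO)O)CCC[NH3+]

C7H18NO2S+

Heavy atoms from the SMILES: 7 C, 1 N, 2 O, 1 S.
Implicit hydrogens by atom environment:
  6 × C: 2 H each → 12
  2 × O: 1 H each → 2
  1 × C: 1 H
  1 × N (charge +1): 3 H
  1 × S: no H
  Total hydrogens = 18.
Net charge +1.
Molecular formula: C7H18NO2S+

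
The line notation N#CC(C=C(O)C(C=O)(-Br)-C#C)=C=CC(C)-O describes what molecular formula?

C12H10BrNO3

Heavy atoms from the SMILES: 1 Br, 12 C, 1 N, 3 O.
Implicit hydrogens by atom environment:
  6 × C: no H
  5 × C: 1 H each → 5
  2 × O: 1 H each → 2
  1 × Br: no H
  1 × C: 3 H
  1 × N: no H
  1 × O: no H
  Total hydrogens = 10.
Molecular formula: C12H10BrNO3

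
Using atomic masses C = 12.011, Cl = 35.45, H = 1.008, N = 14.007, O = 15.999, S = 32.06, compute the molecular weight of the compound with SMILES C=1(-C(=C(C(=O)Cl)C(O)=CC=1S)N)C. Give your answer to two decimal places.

217.67

Molecular formula: C8H8ClNO2S.
M = 8×12.011 + 1×35.45 + 8×1.008 + 1×14.007 + 2×15.999 + 1×32.06 = 217.67 g/mol.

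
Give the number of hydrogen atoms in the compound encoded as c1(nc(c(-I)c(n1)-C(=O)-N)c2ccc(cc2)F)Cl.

6

Hydrogens are implicit in SMILES; fill each atom to its normal valence:
  6 × C (aromatic): no H
  4 × C (aromatic): 1 H each → 4
  2 × N (aromatic): no H
  1 × C: no H
  1 × Cl: no H
  1 × F: no H
  1 × I: no H
  1 × N: 2 H
  1 × O: no H
  Total hydrogens = 6.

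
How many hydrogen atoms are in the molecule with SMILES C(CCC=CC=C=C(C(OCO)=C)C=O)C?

18

Hydrogens are implicit in SMILES; fill each atom to its normal valence:
  5 × C: 2 H each → 10
  4 × C: 1 H each → 4
  3 × C: no H
  2 × O: no H
  1 × C: 3 H
  1 × O: 1 H
  Total hydrogens = 18.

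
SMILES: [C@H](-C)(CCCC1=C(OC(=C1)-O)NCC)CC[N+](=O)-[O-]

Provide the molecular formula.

C13H22N2O4

Heavy atoms from the SMILES: 13 C, 2 N, 4 O.
Implicit hydrogens by atom environment:
  6 × C: 2 H each → 12
  3 × C (aromatic): no H
  2 × C: 3 H each → 6
  1 × C (aromatic): 1 H
  1 × C: 1 H
  1 × N: 1 H
  1 × N (charge +1): no H
  1 × O: 1 H
  1 × O (aromatic): no H
  1 × O: no H
  1 × O (charge -1): no H
  Total hydrogens = 22.
Molecular formula: C13H22N2O4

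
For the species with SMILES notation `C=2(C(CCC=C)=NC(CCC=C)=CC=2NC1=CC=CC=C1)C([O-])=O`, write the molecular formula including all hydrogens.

C20H21N2O2-

Heavy atoms from the SMILES: 20 C, 2 N, 2 O.
Implicit hydrogens by atom environment:
  6 × C: 2 H each → 12
  6 × C (aromatic): 1 H each → 6
  5 × C (aromatic): no H
  2 × C: 1 H each → 2
  1 × C: no H
  1 × N: 1 H
  1 × N (aromatic): no H
  1 × O: no H
  1 × O (charge -1): no H
  Total hydrogens = 21.
Net charge -1.
Molecular formula: C20H21N2O2-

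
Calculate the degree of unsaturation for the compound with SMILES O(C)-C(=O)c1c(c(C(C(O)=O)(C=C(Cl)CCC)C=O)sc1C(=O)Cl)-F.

Molecular formula from the SMILES: C15H13Cl2FO6S.
DoU = (2C + 2 + N − H − X)/2 = (2·15 + 2 + 0 − 13 − 3)/2 = 16/2 = 8.
(Structurally: 1 ring(s) + 7 π bond(s) = 8.)

8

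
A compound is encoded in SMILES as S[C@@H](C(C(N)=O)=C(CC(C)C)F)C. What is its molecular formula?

Heavy atoms from the SMILES: 9 C, 1 F, 1 N, 1 O, 1 S.
Implicit hydrogens by atom environment:
  3 × C: 3 H each → 9
  3 × C: no H
  2 × C: 1 H each → 2
  1 × C: 2 H
  1 × F: no H
  1 × N: 2 H
  1 × O: no H
  1 × S: 1 H
  Total hydrogens = 16.
Molecular formula: C9H16FNOS

C9H16FNOS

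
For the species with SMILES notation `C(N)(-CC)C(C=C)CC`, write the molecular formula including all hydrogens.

C8H17N

Heavy atoms from the SMILES: 8 C, 1 N.
Implicit hydrogens by atom environment:
  3 × C: 2 H each → 6
  3 × C: 1 H each → 3
  2 × C: 3 H each → 6
  1 × N: 2 H
  Total hydrogens = 17.
Molecular formula: C8H17N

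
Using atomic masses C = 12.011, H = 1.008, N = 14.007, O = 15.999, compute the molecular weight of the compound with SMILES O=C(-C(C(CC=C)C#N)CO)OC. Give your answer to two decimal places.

Molecular formula: C9H13NO3.
M = 9×12.011 + 13×1.008 + 1×14.007 + 3×15.999 = 183.21 g/mol.

183.21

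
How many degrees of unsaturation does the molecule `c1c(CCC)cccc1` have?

4

Molecular formula from the SMILES: C9H12.
DoU = (2C + 2 + N − H − X)/2 = (2·9 + 2 + 0 − 12 − 0)/2 = 8/2 = 4.
(Structurally: 1 ring(s) + 3 π bond(s) = 4.)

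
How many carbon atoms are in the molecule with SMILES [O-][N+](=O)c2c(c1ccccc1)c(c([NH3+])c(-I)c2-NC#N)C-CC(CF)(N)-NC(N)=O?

The symbol for carbon appears 18 times in the SMILES. Lowercase c denotes aromatic carbon and counts toward C.

18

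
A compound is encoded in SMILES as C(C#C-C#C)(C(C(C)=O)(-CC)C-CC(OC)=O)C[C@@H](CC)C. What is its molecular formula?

C19H28O3

Heavy atoms from the SMILES: 19 C, 3 O.
Implicit hydrogens by atom environment:
  6 × C: no H
  5 × C: 3 H each → 15
  5 × C: 2 H each → 10
  3 × C: 1 H each → 3
  3 × O: no H
  Total hydrogens = 28.
Molecular formula: C19H28O3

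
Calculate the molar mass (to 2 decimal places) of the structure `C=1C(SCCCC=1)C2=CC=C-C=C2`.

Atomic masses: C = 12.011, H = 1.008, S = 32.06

190.30

Molecular formula: C12H14S.
M = 12×12.011 + 14×1.008 + 1×32.06 = 190.30 g/mol.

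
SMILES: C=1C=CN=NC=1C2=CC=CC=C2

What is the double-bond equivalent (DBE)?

8

Molecular formula from the SMILES: C10H8N2.
DoU = (2C + 2 + N − H − X)/2 = (2·10 + 2 + 2 − 8 − 0)/2 = 16/2 = 8.
(Structurally: 2 ring(s) + 6 π bond(s) = 8.)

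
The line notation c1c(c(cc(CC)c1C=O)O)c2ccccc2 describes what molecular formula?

C15H14O2

Heavy atoms from the SMILES: 15 C, 2 O.
Implicit hydrogens by atom environment:
  7 × C (aromatic): 1 H each → 7
  5 × C (aromatic): no H
  1 × C: 3 H
  1 × C: 2 H
  1 × C: 1 H
  1 × O: 1 H
  1 × O: no H
  Total hydrogens = 14.
Molecular formula: C15H14O2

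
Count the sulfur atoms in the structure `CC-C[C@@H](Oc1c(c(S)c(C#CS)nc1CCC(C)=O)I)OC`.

2

The symbol for sulfur appears 2 times in the SMILES.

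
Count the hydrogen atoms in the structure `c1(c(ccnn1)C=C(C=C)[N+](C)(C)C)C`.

18

Hydrogens are implicit in SMILES; fill each atom to its normal valence:
  4 × C: 3 H each → 12
  2 × C (aromatic): 1 H each → 2
  2 × C: 1 H each → 2
  2 × C (aromatic): no H
  2 × N (aromatic): no H
  1 × C: 2 H
  1 × C: no H
  1 × N (charge +1): no H
  Total hydrogens = 18.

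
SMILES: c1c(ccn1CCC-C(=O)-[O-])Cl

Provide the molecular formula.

C8H9ClNO2-

Heavy atoms from the SMILES: 8 C, 1 Cl, 1 N, 2 O.
Implicit hydrogens by atom environment:
  3 × C: 2 H each → 6
  3 × C (aromatic): 1 H each → 3
  1 × C (aromatic): no H
  1 × C: no H
  1 × Cl: no H
  1 × N (aromatic): no H
  1 × O: no H
  1 × O (charge -1): no H
  Total hydrogens = 9.
Net charge -1.
Molecular formula: C8H9ClNO2-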